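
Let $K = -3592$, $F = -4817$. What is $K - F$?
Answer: $1225$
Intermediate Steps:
$K - F = -3592 - -4817 = -3592 + 4817 = 1225$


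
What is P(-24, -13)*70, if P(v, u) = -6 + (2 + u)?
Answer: -1190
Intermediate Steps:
P(v, u) = -4 + u
P(-24, -13)*70 = (-4 - 13)*70 = -17*70 = -1190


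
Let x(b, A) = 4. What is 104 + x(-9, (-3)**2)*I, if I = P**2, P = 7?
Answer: 300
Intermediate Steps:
I = 49 (I = 7**2 = 49)
104 + x(-9, (-3)**2)*I = 104 + 4*49 = 104 + 196 = 300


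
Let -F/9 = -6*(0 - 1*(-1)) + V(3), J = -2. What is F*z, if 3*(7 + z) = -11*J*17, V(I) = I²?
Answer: -3177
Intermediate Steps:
F = -27 (F = -9*(-6*(0 - 1*(-1)) + 3²) = -9*(-6*(0 + 1) + 9) = -9*(-6*1 + 9) = -9*(-6 + 9) = -9*3 = -27)
z = 353/3 (z = -7 + (-11*(-2)*17)/3 = -7 + (22*17)/3 = -7 + (⅓)*374 = -7 + 374/3 = 353/3 ≈ 117.67)
F*z = -27*353/3 = -3177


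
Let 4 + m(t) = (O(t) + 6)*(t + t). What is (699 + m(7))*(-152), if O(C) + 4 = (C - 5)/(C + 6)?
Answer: -1432904/13 ≈ -1.1022e+5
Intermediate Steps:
O(C) = -4 + (-5 + C)/(6 + C) (O(C) = -4 + (C - 5)/(C + 6) = -4 + (-5 + C)/(6 + C))
m(t) = -4 + 2*t*(6 + (-29 - 3*t)/(6 + t)) (m(t) = -4 + ((-29 - 3*t)/(6 + t) + 6)*(t + t) = -4 + (6 + (-29 - 3*t)/(6 + t))*(2*t) = -4 + 2*t*(6 + (-29 - 3*t)/(6 + t)))
(699 + m(7))*(-152) = (699 + 2*(-12 + 3*7² + 5*7)/(6 + 7))*(-152) = (699 + 2*(-12 + 3*49 + 35)/13)*(-152) = (699 + 2*(1/13)*(-12 + 147 + 35))*(-152) = (699 + 2*(1/13)*170)*(-152) = (699 + 340/13)*(-152) = (9427/13)*(-152) = -1432904/13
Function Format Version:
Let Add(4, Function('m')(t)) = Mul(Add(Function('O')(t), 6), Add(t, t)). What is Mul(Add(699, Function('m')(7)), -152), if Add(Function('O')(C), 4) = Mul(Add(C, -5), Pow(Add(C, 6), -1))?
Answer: Rational(-1432904, 13) ≈ -1.1022e+5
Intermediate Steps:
Function('O')(C) = Add(-4, Mul(Pow(Add(6, C), -1), Add(-5, C))) (Function('O')(C) = Add(-4, Mul(Add(C, -5), Pow(Add(C, 6), -1))) = Add(-4, Mul(Add(-5, C), Pow(Add(6, C), -1))) = Add(-4, Mul(Pow(Add(6, C), -1), Add(-5, C))))
Function('m')(t) = Add(-4, Mul(2, t, Add(6, Mul(Pow(Add(6, t), -1), Add(-29, Mul(-3, t)))))) (Function('m')(t) = Add(-4, Mul(Add(Mul(Pow(Add(6, t), -1), Add(-29, Mul(-3, t))), 6), Add(t, t))) = Add(-4, Mul(Add(6, Mul(Pow(Add(6, t), -1), Add(-29, Mul(-3, t)))), Mul(2, t))) = Add(-4, Mul(2, t, Add(6, Mul(Pow(Add(6, t), -1), Add(-29, Mul(-3, t)))))))
Mul(Add(699, Function('m')(7)), -152) = Mul(Add(699, Mul(2, Pow(Add(6, 7), -1), Add(-12, Mul(3, Pow(7, 2)), Mul(5, 7)))), -152) = Mul(Add(699, Mul(2, Pow(13, -1), Add(-12, Mul(3, 49), 35))), -152) = Mul(Add(699, Mul(2, Rational(1, 13), Add(-12, 147, 35))), -152) = Mul(Add(699, Mul(2, Rational(1, 13), 170)), -152) = Mul(Add(699, Rational(340, 13)), -152) = Mul(Rational(9427, 13), -152) = Rational(-1432904, 13)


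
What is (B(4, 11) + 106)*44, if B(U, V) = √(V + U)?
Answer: 4664 + 44*√15 ≈ 4834.4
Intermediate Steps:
B(U, V) = √(U + V)
(B(4, 11) + 106)*44 = (√(4 + 11) + 106)*44 = (√15 + 106)*44 = (106 + √15)*44 = 4664 + 44*√15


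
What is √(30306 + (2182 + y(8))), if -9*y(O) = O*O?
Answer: 2*√73082/3 ≈ 180.22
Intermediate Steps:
y(O) = -O²/9 (y(O) = -O*O/9 = -O²/9)
√(30306 + (2182 + y(8))) = √(30306 + (2182 - ⅑*8²)) = √(30306 + (2182 - ⅑*64)) = √(30306 + (2182 - 64/9)) = √(30306 + 19574/9) = √(292328/9) = 2*√73082/3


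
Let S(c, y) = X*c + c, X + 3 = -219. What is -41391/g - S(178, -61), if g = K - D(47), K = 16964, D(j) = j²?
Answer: 580390799/14755 ≈ 39335.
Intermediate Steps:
X = -222 (X = -3 - 219 = -222)
g = 14755 (g = 16964 - 1*47² = 16964 - 1*2209 = 16964 - 2209 = 14755)
S(c, y) = -221*c (S(c, y) = -222*c + c = -221*c)
-41391/g - S(178, -61) = -41391/14755 - (-221)*178 = -41391*1/14755 - 1*(-39338) = -41391/14755 + 39338 = 580390799/14755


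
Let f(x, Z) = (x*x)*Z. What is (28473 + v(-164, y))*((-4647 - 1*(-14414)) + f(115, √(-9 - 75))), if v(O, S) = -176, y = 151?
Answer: 276376799 + 748455650*I*√21 ≈ 2.7638e+8 + 3.4299e+9*I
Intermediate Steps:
f(x, Z) = Z*x² (f(x, Z) = x²*Z = Z*x²)
(28473 + v(-164, y))*((-4647 - 1*(-14414)) + f(115, √(-9 - 75))) = (28473 - 176)*((-4647 - 1*(-14414)) + √(-9 - 75)*115²) = 28297*((-4647 + 14414) + √(-84)*13225) = 28297*(9767 + (2*I*√21)*13225) = 28297*(9767 + 26450*I*√21) = 276376799 + 748455650*I*√21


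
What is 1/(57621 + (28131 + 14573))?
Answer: 1/100325 ≈ 9.9676e-6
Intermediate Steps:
1/(57621 + (28131 + 14573)) = 1/(57621 + 42704) = 1/100325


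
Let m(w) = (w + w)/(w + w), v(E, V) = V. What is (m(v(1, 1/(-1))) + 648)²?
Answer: 421201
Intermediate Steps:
m(w) = 1 (m(w) = (2*w)/((2*w)) = (2*w)*(1/(2*w)) = 1)
(m(v(1, 1/(-1))) + 648)² = (1 + 648)² = 649² = 421201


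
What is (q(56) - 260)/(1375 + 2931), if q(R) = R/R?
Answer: -259/4306 ≈ -0.060149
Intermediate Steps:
q(R) = 1
(q(56) - 260)/(1375 + 2931) = (1 - 260)/(1375 + 2931) = -259/4306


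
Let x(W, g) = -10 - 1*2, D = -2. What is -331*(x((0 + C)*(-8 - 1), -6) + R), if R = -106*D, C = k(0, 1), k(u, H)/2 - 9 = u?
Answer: -66200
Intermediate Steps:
k(u, H) = 18 + 2*u
C = 18 (C = 18 + 2*0 = 18 + 0 = 18)
x(W, g) = -12 (x(W, g) = -10 - 2 = -12)
R = 212 (R = -106*(-2) = 212)
-331*(x((0 + C)*(-8 - 1), -6) + R) = -331*(-12 + 212) = -331*200 = -66200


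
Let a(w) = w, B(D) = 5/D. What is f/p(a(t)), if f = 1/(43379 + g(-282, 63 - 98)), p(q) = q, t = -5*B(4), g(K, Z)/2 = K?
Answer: -4/1070375 ≈ -3.7370e-6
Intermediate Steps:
g(K, Z) = 2*K
t = -25/4 ≈ -6.2500
f = 1/42815 (f = 1/(43379 + 2*(-282)) = 1/(43379 - 564) = 1/42815 ≈ 2.3356e-5)
f/p(a(t)) = 1/(42815*(-25/4)) = (1/42815)*(-4/25) = -4/1070375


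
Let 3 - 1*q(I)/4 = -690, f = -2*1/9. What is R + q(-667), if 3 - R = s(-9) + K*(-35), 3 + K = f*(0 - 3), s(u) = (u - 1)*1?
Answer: 8110/3 ≈ 2703.3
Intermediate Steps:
f = -2/9 (f = -2*1/9 = -2/9 ≈ -0.22222)
q(I) = 2772 (q(I) = 12 - 4*(-690) = 12 + 2760 = 2772)
s(u) = -1 + u (s(u) = (-1 + u)*1 = -1 + u)
K = -7/3 (K = -3 - 2*(0 - 3)/9 = -3 - 2/9*(-3) = -3 + 2/3 = -7/3 ≈ -2.3333)
R = -206/3 (R = 3 - ((-1 - 9) - 7/3*(-35)) = 3 - (-10 + 245/3) = 3 - 1*215/3 = 3 - 215/3 = -206/3 ≈ -68.667)
R + q(-667) = -206/3 + 2772 = 8110/3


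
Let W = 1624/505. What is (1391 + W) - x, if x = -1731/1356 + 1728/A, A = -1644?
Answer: 43672177181/31271620 ≈ 1396.5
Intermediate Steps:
W = 1624/505 (W = 1624*(1/505) = 1624/505 ≈ 3.2158)
x = -144137/61924 (x = -1731/1356 + 1728/(-1644) = -1731*1/1356 + 1728*(-1/1644) = -577/452 - 144/137 = -144137/61924 ≈ -2.3276)
(1391 + W) - x = (1391 + 1624/505) - 1*(-144137/61924) = 704079/505 + 144137/61924 = 43672177181/31271620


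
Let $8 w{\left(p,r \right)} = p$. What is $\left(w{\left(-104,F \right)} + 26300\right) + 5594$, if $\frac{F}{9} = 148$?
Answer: $31881$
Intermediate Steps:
$F = 1332$ ($F = 9 \cdot 148 = 1332$)
$w{\left(p,r \right)} = \frac{p}{8}$
$\left(w{\left(-104,F \right)} + 26300\right) + 5594 = \left(\frac{1}{8} \left(-104\right) + 26300\right) + 5594 = \left(-13 + 26300\right) + 5594 = 26287 + 5594 = 31881$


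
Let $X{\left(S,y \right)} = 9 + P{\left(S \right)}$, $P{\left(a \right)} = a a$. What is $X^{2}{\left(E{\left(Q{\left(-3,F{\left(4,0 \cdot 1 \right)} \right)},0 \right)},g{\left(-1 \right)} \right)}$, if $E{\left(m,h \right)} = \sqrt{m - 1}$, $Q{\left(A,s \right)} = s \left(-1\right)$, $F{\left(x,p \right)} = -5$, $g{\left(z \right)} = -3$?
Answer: $169$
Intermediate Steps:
$Q{\left(A,s \right)} = - s$
$P{\left(a \right)} = a^{2}$
$E{\left(m,h \right)} = \sqrt{-1 + m}$
$X{\left(S,y \right)} = 9 + S^{2}$
$X^{2}{\left(E{\left(Q{\left(-3,F{\left(4,0 \cdot 1 \right)} \right)},0 \right)},g{\left(-1 \right)} \right)} = \left(9 + \left(\sqrt{-1 - -5}\right)^{2}\right)^{2} = \left(9 + \left(\sqrt{-1 + 5}\right)^{2}\right)^{2} = \left(9 + \left(\sqrt{4}\right)^{2}\right)^{2} = \left(9 + 2^{2}\right)^{2} = \left(9 + 4\right)^{2} = 13^{2} = 169$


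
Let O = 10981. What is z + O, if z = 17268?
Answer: 28249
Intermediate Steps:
z + O = 17268 + 10981 = 28249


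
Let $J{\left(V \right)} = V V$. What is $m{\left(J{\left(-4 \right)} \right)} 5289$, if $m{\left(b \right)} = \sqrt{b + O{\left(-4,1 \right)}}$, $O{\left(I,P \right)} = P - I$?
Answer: $5289 \sqrt{21} \approx 24237.0$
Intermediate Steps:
$J{\left(V \right)} = V^{2}$
$m{\left(b \right)} = \sqrt{5 + b}$ ($m{\left(b \right)} = \sqrt{b + \left(1 - -4\right)} = \sqrt{b + \left(1 + 4\right)} = \sqrt{b + 5} = \sqrt{5 + b}$)
$m{\left(J{\left(-4 \right)} \right)} 5289 = \sqrt{5 + \left(-4\right)^{2}} \cdot 5289 = \sqrt{5 + 16} \cdot 5289 = \sqrt{21} \cdot 5289 = 5289 \sqrt{21}$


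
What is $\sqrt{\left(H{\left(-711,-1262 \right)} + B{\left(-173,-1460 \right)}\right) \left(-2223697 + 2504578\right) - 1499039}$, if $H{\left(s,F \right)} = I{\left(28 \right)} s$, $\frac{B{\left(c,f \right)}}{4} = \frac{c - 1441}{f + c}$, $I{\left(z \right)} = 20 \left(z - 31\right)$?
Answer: $\frac{\sqrt{31952253925264957}}{1633} \approx 1.0946 \cdot 10^{5}$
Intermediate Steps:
$I{\left(z \right)} = -620 + 20 z$ ($I{\left(z \right)} = 20 \left(-31 + z\right) = -620 + 20 z$)
$B{\left(c,f \right)} = \frac{4 \left(-1441 + c\right)}{c + f}$ ($B{\left(c,f \right)} = 4 \frac{c - 1441}{f + c} = 4 \frac{-1441 + c}{c + f} = \frac{4 \left(-1441 + c\right)}{c + f}$)
$H{\left(s,F \right)} = - 60 s$ ($H{\left(s,F \right)} = \left(-620 + 20 \cdot 28\right) s = \left(-620 + 560\right) s = - 60 s$)
$\sqrt{\left(H{\left(-711,-1262 \right)} + B{\left(-173,-1460 \right)}\right) \left(-2223697 + 2504578\right) - 1499039} = \sqrt{\left(\left(-60\right) \left(-711\right) + \frac{4 \left(-1441 - 173\right)}{-173 - 1460}\right) \left(-2223697 + 2504578\right) - 1499039} = \sqrt{\left(42660 + 4 \frac{1}{-1633} \left(-1614\right)\right) 280881 - 1499039} = \sqrt{\left(42660 + 4 \left(- \frac{1}{1633}\right) \left(-1614\right)\right) 280881 - 1499039} = \sqrt{\left(42660 + \frac{6456}{1633}\right) 280881 - 1499039} = \sqrt{\frac{69670236}{1633} \cdot 280881 - 1499039} = \sqrt{\frac{19569045557916}{1633} - 1499039} = \sqrt{\frac{19566597627229}{1633}} = \frac{\sqrt{31952253925264957}}{1633}$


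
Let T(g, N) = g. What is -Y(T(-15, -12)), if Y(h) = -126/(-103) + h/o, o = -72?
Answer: -3539/2472 ≈ -1.4316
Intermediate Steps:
Y(h) = 126/103 - h/72 (Y(h) = -126/(-103) + h/(-72) = -126*(-1/103) + h*(-1/72) = 126/103 - h/72)
-Y(T(-15, -12)) = -(126/103 - 1/72*(-15)) = -(126/103 + 5/24) = -1*3539/2472 = -3539/2472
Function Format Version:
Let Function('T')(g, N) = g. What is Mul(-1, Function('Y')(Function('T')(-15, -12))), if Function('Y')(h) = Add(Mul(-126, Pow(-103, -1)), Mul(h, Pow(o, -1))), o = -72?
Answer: Rational(-3539, 2472) ≈ -1.4316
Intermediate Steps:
Function('Y')(h) = Add(Rational(126, 103), Mul(Rational(-1, 72), h)) (Function('Y')(h) = Add(Mul(-126, Pow(-103, -1)), Mul(h, Pow(-72, -1))) = Add(Mul(-126, Rational(-1, 103)), Mul(h, Rational(-1, 72))) = Add(Rational(126, 103), Mul(Rational(-1, 72), h)))
Mul(-1, Function('Y')(Function('T')(-15, -12))) = Mul(-1, Add(Rational(126, 103), Mul(Rational(-1, 72), -15))) = Mul(-1, Add(Rational(126, 103), Rational(5, 24))) = Mul(-1, Rational(3539, 2472)) = Rational(-3539, 2472)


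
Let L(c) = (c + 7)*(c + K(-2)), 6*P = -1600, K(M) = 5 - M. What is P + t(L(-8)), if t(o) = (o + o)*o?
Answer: -794/3 ≈ -264.67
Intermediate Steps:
P = -800/3 (P = (⅙)*(-1600) = -800/3 ≈ -266.67)
L(c) = (7 + c)² (L(c) = (c + 7)*(c + (5 - 1*(-2))) = (7 + c)*(c + (5 + 2)) = (7 + c)*(c + 7) = (7 + c)*(7 + c) = (7 + c)²)
t(o) = 2*o² (t(o) = (2*o)*o = 2*o²)
P + t(L(-8)) = -800/3 + 2*(49 + (-8)² + 14*(-8))² = -800/3 + 2*(49 + 64 - 112)² = -800/3 + 2*1² = -800/3 + 2*1 = -800/3 + 2 = -794/3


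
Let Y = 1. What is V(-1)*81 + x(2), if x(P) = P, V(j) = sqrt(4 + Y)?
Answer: 2 + 81*sqrt(5) ≈ 183.12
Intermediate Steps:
V(j) = sqrt(5) (V(j) = sqrt(4 + 1) = sqrt(5))
V(-1)*81 + x(2) = sqrt(5)*81 + 2 = 81*sqrt(5) + 2 = 2 + 81*sqrt(5)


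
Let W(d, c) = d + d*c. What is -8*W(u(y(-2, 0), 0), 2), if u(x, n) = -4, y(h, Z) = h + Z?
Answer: 96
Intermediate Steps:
y(h, Z) = Z + h
W(d, c) = d + c*d
-8*W(u(y(-2, 0), 0), 2) = -(-32)*(1 + 2) = -(-32)*3 = -8*(-12) = 96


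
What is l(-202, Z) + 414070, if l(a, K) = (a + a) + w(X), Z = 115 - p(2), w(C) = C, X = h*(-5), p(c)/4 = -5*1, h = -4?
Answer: 413686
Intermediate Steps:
p(c) = -20 (p(c) = 4*(-5*1) = 4*(-5) = -20)
X = 20 (X = -4*(-5) = 20)
Z = 135 (Z = 115 - 1*(-20) = 115 + 20 = 135)
l(a, K) = 20 + 2*a (l(a, K) = (a + a) + 20 = 2*a + 20 = 20 + 2*a)
l(-202, Z) + 414070 = (20 + 2*(-202)) + 414070 = (20 - 404) + 414070 = -384 + 414070 = 413686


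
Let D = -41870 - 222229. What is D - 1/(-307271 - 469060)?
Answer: -205028240768/776331 ≈ -2.6410e+5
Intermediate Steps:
D = -264099
D - 1/(-307271 - 469060) = -264099 - 1/(-307271 - 469060) = -264099 - 1/(-776331) = -264099 - 1*(-1/776331) = -264099 + 1/776331 = -205028240768/776331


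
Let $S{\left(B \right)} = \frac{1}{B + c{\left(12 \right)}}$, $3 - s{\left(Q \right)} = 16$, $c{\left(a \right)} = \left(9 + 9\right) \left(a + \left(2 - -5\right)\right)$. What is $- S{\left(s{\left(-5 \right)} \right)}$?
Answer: $- \frac{1}{329} \approx -0.0030395$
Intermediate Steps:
$c{\left(a \right)} = 126 + 18 a$ ($c{\left(a \right)} = 18 \left(a + \left(2 + 5\right)\right) = 18 \left(a + 7\right) = 18 \left(7 + a\right) = 126 + 18 a$)
$s{\left(Q \right)} = -13$ ($s{\left(Q \right)} = 3 - 16 = -13$)
$S{\left(B \right)} = \frac{1}{342 + B}$ ($S{\left(B \right)} = \frac{1}{B + \left(126 + 18 \cdot 12\right)} = \frac{1}{B + \left(126 + 216\right)} = \frac{1}{B + 342} = \frac{1}{342 + B}$)
$- S{\left(s{\left(-5 \right)} \right)} = - \frac{1}{342 - 13} = - \frac{1}{329}$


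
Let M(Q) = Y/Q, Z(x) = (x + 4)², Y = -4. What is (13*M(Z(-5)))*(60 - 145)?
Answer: 4420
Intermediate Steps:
Z(x) = (4 + x)²
M(Q) = -4/Q
(13*M(Z(-5)))*(60 - 145) = (13*(-4/(4 - 5)²))*(60 - 145) = (13*(-4/((-1)²)))*(-85) = (13*(-4/1))*(-85) = (13*(-4*1))*(-85) = (13*(-4))*(-85) = -52*(-85) = 4420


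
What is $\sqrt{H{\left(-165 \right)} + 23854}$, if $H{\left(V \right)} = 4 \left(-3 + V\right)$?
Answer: $\sqrt{23182} \approx 152.26$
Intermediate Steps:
$H{\left(V \right)} = -12 + 4 V$
$\sqrt{H{\left(-165 \right)} + 23854} = \sqrt{\left(-12 + 4 \left(-165\right)\right) + 23854} = \sqrt{\left(-12 - 660\right) + 23854} = \sqrt{-672 + 23854} = \sqrt{23182}$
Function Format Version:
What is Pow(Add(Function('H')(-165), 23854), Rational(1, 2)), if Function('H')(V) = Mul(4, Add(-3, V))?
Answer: Pow(23182, Rational(1, 2)) ≈ 152.26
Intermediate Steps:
Function('H')(V) = Add(-12, Mul(4, V))
Pow(Add(Function('H')(-165), 23854), Rational(1, 2)) = Pow(Add(Add(-12, Mul(4, -165)), 23854), Rational(1, 2)) = Pow(Add(Add(-12, -660), 23854), Rational(1, 2)) = Pow(Add(-672, 23854), Rational(1, 2)) = Pow(23182, Rational(1, 2))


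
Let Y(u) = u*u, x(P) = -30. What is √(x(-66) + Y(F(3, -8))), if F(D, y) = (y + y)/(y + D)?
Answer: I*√494/5 ≈ 4.4452*I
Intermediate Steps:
F(D, y) = 2*y/(D + y) (F(D, y) = (2*y)/(D + y) = 2*y/(D + y))
Y(u) = u²
√(x(-66) + Y(F(3, -8))) = √(-30 + (2*(-8)/(3 - 8))²) = √(-30 + (2*(-8)/(-5))²) = √(-30 + (2*(-8)*(-⅕))²) = √(-30 + (16/5)²) = √(-30 + 256/25) = √(-494/25) = I*√494/5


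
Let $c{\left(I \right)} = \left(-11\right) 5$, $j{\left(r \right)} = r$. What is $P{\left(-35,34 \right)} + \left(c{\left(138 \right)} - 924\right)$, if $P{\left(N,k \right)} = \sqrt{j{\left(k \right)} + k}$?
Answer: $-979 + 2 \sqrt{17} \approx -970.75$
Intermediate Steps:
$c{\left(I \right)} = -55$
$P{\left(N,k \right)} = \sqrt{2} \sqrt{k}$ ($P{\left(N,k \right)} = \sqrt{k + k} = \sqrt{2 k} = \sqrt{2} \sqrt{k}$)
$P{\left(-35,34 \right)} + \left(c{\left(138 \right)} - 924\right) = \sqrt{2} \sqrt{34} - 979 = 2 \sqrt{17} - 979 = -979 + 2 \sqrt{17}$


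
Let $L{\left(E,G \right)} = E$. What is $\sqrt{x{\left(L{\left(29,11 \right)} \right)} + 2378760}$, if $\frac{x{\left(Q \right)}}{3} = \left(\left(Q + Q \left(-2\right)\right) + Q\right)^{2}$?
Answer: $2 \sqrt{594690} \approx 1542.3$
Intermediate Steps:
$x{\left(Q \right)} = 0$ ($x{\left(Q \right)} = 3 \left(\left(Q + Q \left(-2\right)\right) + Q\right)^{2} = 3 \left(\left(Q - 2 Q\right) + Q\right)^{2} = 3 \left(- Q + Q\right)^{2} = 3 \cdot 0^{2} = 3 \cdot 0 = 0$)
$\sqrt{x{\left(L{\left(29,11 \right)} \right)} + 2378760} = \sqrt{0 + 2378760} = \sqrt{2378760} = 2 \sqrt{594690}$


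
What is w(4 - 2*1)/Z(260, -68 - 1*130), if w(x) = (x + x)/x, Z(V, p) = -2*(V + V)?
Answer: -1/520 ≈ -0.0019231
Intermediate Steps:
Z(V, p) = -4*V
w(x) = 2 (w(x) = (2*x)/x = 2)
w(4 - 2*1)/Z(260, -68 - 1*130) = 2/((-4*260)) = 2/(-1040) = 2*(-1/1040) = -1/520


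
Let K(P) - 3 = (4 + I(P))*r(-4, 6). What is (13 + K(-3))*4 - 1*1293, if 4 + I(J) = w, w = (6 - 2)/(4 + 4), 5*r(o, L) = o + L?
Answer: -6141/5 ≈ -1228.2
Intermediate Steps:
r(o, L) = L/5 + o/5 (r(o, L) = (o + L)/5 = (L + o)/5 = L/5 + o/5)
w = ½ (w = 4/8 = 4*(⅛) = ½ ≈ 0.50000)
I(J) = -7/2 (I(J) = -4 + ½ = -7/2)
K(P) = 16/5 (K(P) = 3 + (4 - 7/2)*((⅕)*6 + (⅕)*(-4)) = 3 + (6/5 - ⅘)/2 = 3 + (½)*(⅖) = 3 + ⅕ = 16/5)
(13 + K(-3))*4 - 1*1293 = (13 + 16/5)*4 - 1*1293 = (81/5)*4 - 1293 = 324/5 - 1293 = -6141/5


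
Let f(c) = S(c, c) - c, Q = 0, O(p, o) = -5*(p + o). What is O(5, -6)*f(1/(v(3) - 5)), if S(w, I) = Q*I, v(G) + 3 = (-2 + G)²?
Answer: 5/7 ≈ 0.71429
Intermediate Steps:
O(p, o) = -5*o - 5*p (O(p, o) = -5*(o + p) = -5*o - 5*p)
v(G) = -3 + (-2 + G)²
S(w, I) = 0 (S(w, I) = 0*I = 0)
f(c) = -c (f(c) = 0 - c = -c)
O(5, -6)*f(1/(v(3) - 5)) = (-5*(-6) - 5*5)*(-1/((-3 + (-2 + 3)²) - 5)) = (30 - 25)*(-1/((-3 + 1²) - 5)) = 5*(-1/((-3 + 1) - 5)) = 5*(-1/(-2 - 5)) = 5*(-1/(-7)) = 5*(-1*(-⅐)) = 5*(⅐) = 5/7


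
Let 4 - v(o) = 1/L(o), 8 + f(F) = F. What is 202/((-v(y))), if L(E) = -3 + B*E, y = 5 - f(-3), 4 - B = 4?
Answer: -606/13 ≈ -46.615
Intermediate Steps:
B = 0 (B = 4 - 1*4 = 4 - 4 = 0)
f(F) = -8 + F
y = 16 (y = 5 - (-8 - 3) = 5 - 1*(-11) = 5 + 11 = 16)
L(E) = -3 (L(E) = -3 + 0*E = -3 + 0 = -3)
v(o) = 13/3 (v(o) = 4 - 1/(-3) = 4 - 1*(-⅓) = 4 + ⅓ = 13/3)
202/((-v(y))) = 202/((-1*13/3)) = 202/(-13/3) = 202*(-3/13) = -606/13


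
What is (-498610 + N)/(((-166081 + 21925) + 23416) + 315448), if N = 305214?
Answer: -48349/48677 ≈ -0.99326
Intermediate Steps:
(-498610 + N)/(((-166081 + 21925) + 23416) + 315448) = (-498610 + 305214)/(((-166081 + 21925) + 23416) + 315448) = -193396/((-144156 + 23416) + 315448) = -193396/(-120740 + 315448) = -193396/194708 = -193396*1/194708 = -48349/48677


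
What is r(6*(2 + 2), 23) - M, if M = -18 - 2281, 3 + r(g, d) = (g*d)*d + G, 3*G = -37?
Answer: 44939/3 ≈ 14980.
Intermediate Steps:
G = -37/3 (G = (⅓)*(-37) = -37/3 ≈ -12.333)
r(g, d) = -46/3 + g*d² (r(g, d) = -3 + ((g*d)*d - 37/3) = -3 + ((d*g)*d - 37/3) = -3 + (g*d² - 37/3) = -3 + (-37/3 + g*d²) = -46/3 + g*d²)
M = -2299
r(6*(2 + 2), 23) - M = (-46/3 + (6*(2 + 2))*23²) - 1*(-2299) = (-46/3 + (6*4)*529) + 2299 = (-46/3 + 24*529) + 2299 = (-46/3 + 12696) + 2299 = 38042/3 + 2299 = 44939/3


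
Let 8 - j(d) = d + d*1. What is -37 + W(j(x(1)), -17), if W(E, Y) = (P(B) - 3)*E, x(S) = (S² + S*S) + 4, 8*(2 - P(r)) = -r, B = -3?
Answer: -63/2 ≈ -31.500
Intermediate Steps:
P(r) = 2 + r/8 (P(r) = 2 - (-1)*r/8 = 2 + r/8)
x(S) = 4 + 2*S² (x(S) = (S² + S²) + 4 = 2*S² + 4 = 4 + 2*S²)
j(d) = 8 - 2*d (j(d) = 8 - (d + d*1) = 8 - (d + d) = 8 - 2*d)
W(E, Y) = -11*E/8 (W(E, Y) = ((2 + (⅛)*(-3)) - 3)*E = ((2 - 3/8) - 3)*E = (13/8 - 3)*E = -11*E/8)
-37 + W(j(x(1)), -17) = -37 - 11*(8 - 2*(4 + 2*1²))/8 = -37 - 11*(8 - 2*(4 + 2*1))/8 = -37 - 11*(8 - 2*(4 + 2))/8 = -37 - 11*(8 - 2*6)/8 = -37 - 11*(8 - 12)/8 = -37 - 11/8*(-4) = -37 + 11/2 = -63/2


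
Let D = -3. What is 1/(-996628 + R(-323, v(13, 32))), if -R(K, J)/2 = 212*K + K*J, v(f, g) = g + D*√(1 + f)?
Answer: -69917/58656260850 + 323*√14/117312521700 ≈ -1.1817e-6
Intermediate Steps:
v(f, g) = g - 3*√(1 + f)
R(K, J) = -424*K - 2*J*K (R(K, J) = -2*(212*K + K*J) = -2*(212*K + J*K) = -424*K - 2*J*K)
1/(-996628 + R(-323, v(13, 32))) = 1/(-996628 - 2*(-323)*(212 + (32 - 3*√(1 + 13)))) = 1/(-996628 - 2*(-323)*(212 + (32 - 3*√14))) = 1/(-996628 - 2*(-323)*(244 - 3*√14)) = 1/(-996628 + (157624 - 1938*√14)) = 1/(-839004 - 1938*√14)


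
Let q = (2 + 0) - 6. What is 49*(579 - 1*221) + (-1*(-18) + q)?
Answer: 17556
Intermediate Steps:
q = -4 (q = 2 - 6 = -4)
49*(579 - 1*221) + (-1*(-18) + q) = 49*(579 - 1*221) + (-1*(-18) - 4) = 49*(579 - 221) + (18 - 4) = 49*358 + 14 = 17542 + 14 = 17556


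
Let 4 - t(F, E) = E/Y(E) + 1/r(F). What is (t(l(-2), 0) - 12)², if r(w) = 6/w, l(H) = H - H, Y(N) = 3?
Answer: 64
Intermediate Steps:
l(H) = 0
t(F, E) = 4 - E/3 - F/6 (t(F, E) = 4 - (E/3 + 1/(6/F)) = 4 - (E*(⅓) + 1*(F/6)) = 4 - (E/3 + F/6) = 4 + (-E/3 - F/6) = 4 - E/3 - F/6)
(t(l(-2), 0) - 12)² = ((4 - ⅓*0 - ⅙*0) - 12)² = ((4 + 0 + 0) - 12)² = (4 - 12)² = (-8)² = 64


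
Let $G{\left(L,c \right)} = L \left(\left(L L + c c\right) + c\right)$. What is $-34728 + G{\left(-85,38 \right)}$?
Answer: $-774823$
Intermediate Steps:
$G{\left(L,c \right)} = L \left(c + L^{2} + c^{2}\right)$ ($G{\left(L,c \right)} = L \left(\left(L^{2} + c^{2}\right) + c\right) = L \left(c + L^{2} + c^{2}\right)$)
$-34728 + G{\left(-85,38 \right)} = -34728 - 85 \left(38 + \left(-85\right)^{2} + 38^{2}\right) = -34728 - 85 \left(38 + 7225 + 1444\right) = -34728 - 740095 = -774823$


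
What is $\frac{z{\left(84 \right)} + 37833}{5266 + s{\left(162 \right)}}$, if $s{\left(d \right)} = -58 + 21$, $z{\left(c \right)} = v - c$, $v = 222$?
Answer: $\frac{4219}{581} \approx 7.2616$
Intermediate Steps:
$z{\left(c \right)} = 222 - c$
$s{\left(d \right)} = -37$
$\frac{z{\left(84 \right)} + 37833}{5266 + s{\left(162 \right)}} = \frac{\left(222 - 84\right) + 37833}{5266 - 37} = \frac{\left(222 - 84\right) + 37833}{5229} = \left(138 + 37833\right) \frac{1}{5229} = 37971 \cdot \frac{1}{5229} = \frac{4219}{581}$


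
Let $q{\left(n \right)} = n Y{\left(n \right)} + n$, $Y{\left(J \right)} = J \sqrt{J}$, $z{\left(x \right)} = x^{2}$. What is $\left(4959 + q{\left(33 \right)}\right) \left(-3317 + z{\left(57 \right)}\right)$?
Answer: $-339456 - 74052 \sqrt{33} \approx -7.6485 \cdot 10^{5}$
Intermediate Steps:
$Y{\left(J \right)} = J^{\frac{3}{2}}$
$q{\left(n \right)} = n + n^{\frac{5}{2}}$ ($q{\left(n \right)} = n n^{\frac{3}{2}} + n = n^{\frac{5}{2}} + n = n + n^{\frac{5}{2}}$)
$\left(4959 + q{\left(33 \right)}\right) \left(-3317 + z{\left(57 \right)}\right) = \left(4959 + \left(33 + 33^{\frac{5}{2}}\right)\right) \left(-3317 + 57^{2}\right) = \left(4959 + \left(33 + 1089 \sqrt{33}\right)\right) \left(-3317 + 3249\right) = \left(4992 + 1089 \sqrt{33}\right) \left(-68\right) = -339456 - 74052 \sqrt{33}$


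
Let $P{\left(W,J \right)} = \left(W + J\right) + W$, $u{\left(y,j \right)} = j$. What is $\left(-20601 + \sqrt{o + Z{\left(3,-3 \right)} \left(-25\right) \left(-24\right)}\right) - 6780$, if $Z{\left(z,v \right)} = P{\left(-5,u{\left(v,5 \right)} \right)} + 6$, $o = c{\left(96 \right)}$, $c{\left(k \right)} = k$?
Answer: $-27381 + 2 \sqrt{174} \approx -27355.0$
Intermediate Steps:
$P{\left(W,J \right)} = J + 2 W$ ($P{\left(W,J \right)} = \left(J + W\right) + W = J + 2 W$)
$o = 96$
$Z{\left(z,v \right)} = 1$ ($Z{\left(z,v \right)} = \left(5 + 2 \left(-5\right)\right) + 6 = \left(5 - 10\right) + 6 = -5 + 6 = 1$)
$\left(-20601 + \sqrt{o + Z{\left(3,-3 \right)} \left(-25\right) \left(-24\right)}\right) - 6780 = \left(-20601 + \sqrt{96 + 1 \left(-25\right) \left(-24\right)}\right) - 6780 = \left(-20601 + \sqrt{96 - -600}\right) - 6780 = \left(-20601 + \sqrt{96 + 600}\right) - 6780 = \left(-20601 + \sqrt{696}\right) - 6780 = \left(-20601 + 2 \sqrt{174}\right) - 6780 = -27381 + 2 \sqrt{174}$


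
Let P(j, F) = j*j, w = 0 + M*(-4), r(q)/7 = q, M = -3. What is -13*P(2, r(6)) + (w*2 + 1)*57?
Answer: 1373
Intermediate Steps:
r(q) = 7*q
w = 12 (w = 0 - 3*(-4) = 0 + 12 = 12)
P(j, F) = j**2
-13*P(2, r(6)) + (w*2 + 1)*57 = -13*2**2 + (12*2 + 1)*57 = -13*4 + (24 + 1)*57 = -52 + 25*57 = -52 + 1425 = 1373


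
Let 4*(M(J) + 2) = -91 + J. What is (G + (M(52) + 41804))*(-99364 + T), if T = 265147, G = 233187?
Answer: 182347540011/4 ≈ 4.5587e+10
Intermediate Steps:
M(J) = -99/4 + J/4 (M(J) = -2 + (-91 + J)/4 = -2 + (-91/4 + J/4) = -99/4 + J/4)
(G + (M(52) + 41804))*(-99364 + T) = (233187 + ((-99/4 + (¼)*52) + 41804))*(-99364 + 265147) = (233187 + ((-99/4 + 13) + 41804))*165783 = (233187 + (-47/4 + 41804))*165783 = (233187 + 167169/4)*165783 = (1099917/4)*165783 = 182347540011/4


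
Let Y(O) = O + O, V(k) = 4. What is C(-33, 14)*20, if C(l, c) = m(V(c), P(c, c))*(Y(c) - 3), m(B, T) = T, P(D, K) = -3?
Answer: -1500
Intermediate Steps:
Y(O) = 2*O
C(l, c) = 9 - 6*c (C(l, c) = -3*(2*c - 3) = -3*(-3 + 2*c) = 9 - 6*c)
C(-33, 14)*20 = (9 - 6*14)*20 = (9 - 84)*20 = -75*20 = -1500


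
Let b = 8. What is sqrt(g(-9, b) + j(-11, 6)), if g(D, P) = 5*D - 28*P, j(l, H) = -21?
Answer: I*sqrt(290) ≈ 17.029*I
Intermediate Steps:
g(D, P) = -28*P + 5*D
sqrt(g(-9, b) + j(-11, 6)) = sqrt((-28*8 + 5*(-9)) - 21) = sqrt((-224 - 45) - 21) = sqrt(-269 - 21) = sqrt(-290) = I*sqrt(290)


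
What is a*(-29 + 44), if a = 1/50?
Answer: 3/10 ≈ 0.30000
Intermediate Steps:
a = 1/50 ≈ 0.020000
a*(-29 + 44) = (-29 + 44)/50 = (1/50)*15 = 3/10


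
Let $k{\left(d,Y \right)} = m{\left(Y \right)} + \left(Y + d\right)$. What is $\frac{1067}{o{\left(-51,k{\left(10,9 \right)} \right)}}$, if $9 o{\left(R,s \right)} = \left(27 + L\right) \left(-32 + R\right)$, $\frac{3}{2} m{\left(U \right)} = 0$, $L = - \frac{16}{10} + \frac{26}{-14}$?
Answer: $- \frac{336105}{68392} \approx -4.9144$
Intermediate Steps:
$L = - \frac{121}{35}$ ($L = \left(-16\right) \frac{1}{10} + 26 \left(- \frac{1}{14}\right) = - \frac{8}{5} - \frac{13}{7} = - \frac{121}{35} \approx -3.4571$)
$m{\left(U \right)} = 0$ ($m{\left(U \right)} = \frac{2}{3} \cdot 0 = 0$)
$k{\left(d,Y \right)} = Y + d$ ($k{\left(d,Y \right)} = 0 + \left(Y + d\right) = Y + d$)
$o{\left(R,s \right)} = - \frac{26368}{315} + \frac{824 R}{315}$ ($o{\left(R,s \right)} = \frac{\left(27 - \frac{121}{35}\right) \left(-32 + R\right)}{9} = \frac{\frac{824}{35} \left(-32 + R\right)}{9} = \frac{- \frac{26368}{35} + \frac{824 R}{35}}{9} = - \frac{26368}{315} + \frac{824 R}{315}$)
$\frac{1067}{o{\left(-51,k{\left(10,9 \right)} \right)}} = \frac{1067}{- \frac{26368}{315} + \frac{824}{315} \left(-51\right)} = \frac{1067}{- \frac{26368}{315} - \frac{14008}{105}} = \frac{1067}{- \frac{68392}{315}} = 1067 \left(- \frac{315}{68392}\right) = - \frac{336105}{68392}$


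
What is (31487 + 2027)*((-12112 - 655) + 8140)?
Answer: -155069278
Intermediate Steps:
(31487 + 2027)*((-12112 - 655) + 8140) = 33514*(-12767 + 8140) = 33514*(-4627) = -155069278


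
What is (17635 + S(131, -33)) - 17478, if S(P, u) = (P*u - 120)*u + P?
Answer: 146907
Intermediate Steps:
S(P, u) = P + u*(-120 + P*u) (S(P, u) = (-120 + P*u)*u + P = u*(-120 + P*u) + P = P + u*(-120 + P*u))
(17635 + S(131, -33)) - 17478 = (17635 + (131 - 120*(-33) + 131*(-33)²)) - 17478 = (17635 + (131 + 3960 + 131*1089)) - 17478 = (17635 + (131 + 3960 + 142659)) - 17478 = (17635 + 146750) - 17478 = 164385 - 17478 = 146907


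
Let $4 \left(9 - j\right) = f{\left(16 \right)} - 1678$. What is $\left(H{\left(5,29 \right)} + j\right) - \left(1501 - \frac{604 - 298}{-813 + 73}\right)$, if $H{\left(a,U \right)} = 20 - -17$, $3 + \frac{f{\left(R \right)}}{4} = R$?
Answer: $- \frac{194049}{185} \approx -1048.9$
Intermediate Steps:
$f{\left(R \right)} = -12 + 4 R$
$H{\left(a,U \right)} = 37$ ($H{\left(a,U \right)} = 20 + 17 = 37$)
$j = \frac{831}{2}$ ($j = 9 - \frac{\left(-12 + 4 \cdot 16\right) - 1678}{4} = 9 - \frac{\left(-12 + 64\right) - 1678}{4} = 9 - \frac{52 - 1678}{4} = 9 - - \frac{813}{2} = 9 + \frac{813}{2} = \frac{831}{2} \approx 415.5$)
$\left(H{\left(5,29 \right)} + j\right) - \left(1501 - \frac{604 - 298}{-813 + 73}\right) = \left(37 + \frac{831}{2}\right) - \left(1501 - \frac{604 - 298}{-813 + 73}\right) = \frac{905}{2} - \left(1501 - \frac{306}{-740}\right) = \frac{905}{2} + \left(306 \left(- \frac{1}{740}\right) - 1501\right) = \frac{905}{2} - \frac{555523}{370} = - \frac{194049}{185}$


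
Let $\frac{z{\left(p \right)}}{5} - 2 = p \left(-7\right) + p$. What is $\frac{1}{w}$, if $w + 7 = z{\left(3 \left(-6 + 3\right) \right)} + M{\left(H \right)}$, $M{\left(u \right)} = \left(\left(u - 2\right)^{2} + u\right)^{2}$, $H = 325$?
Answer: $\frac{1}{10952459989} \approx 9.1304 \cdot 10^{-11}$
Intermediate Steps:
$M{\left(u \right)} = \left(u + \left(-2 + u\right)^{2}\right)^{2}$ ($M{\left(u \right)} = \left(\left(-2 + u\right)^{2} + u\right)^{2} = \left(u + \left(-2 + u\right)^{2}\right)^{2}$)
$z{\left(p \right)} = 10 - 30 p$ ($z{\left(p \right)} = 10 + 5 \left(p \left(-7\right) + p\right) = 10 + 5 \left(- 7 p + p\right) = 10 + 5 \left(- 6 p\right) = 10 - 30 p$)
$w = 10952459989$ ($w = -7 - \left(-10 - \left(325 + \left(-2 + 325\right)^{2}\right)^{2} + 30 \cdot 3 \left(-6 + 3\right)\right) = -7 - \left(-10 - \left(325 + 323^{2}\right)^{2} + 30 \cdot 3 \left(-3\right)\right) = -7 + \left(\left(10 - -270\right) + \left(325 + 104329\right)^{2}\right) = -7 + \left(\left(10 + 270\right) + 104654^{2}\right) = -7 + \left(280 + 10952459716\right) = -7 + 10952459996 = 10952459989$)
$\frac{1}{w} = \frac{1}{10952459989}$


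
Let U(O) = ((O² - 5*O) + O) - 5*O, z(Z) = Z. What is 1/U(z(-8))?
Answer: 1/136 ≈ 0.0073529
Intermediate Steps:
U(O) = O² - 9*O (U(O) = (O² - 4*O) - 5*O = O² - 9*O)
1/U(z(-8)) = 1/(-8*(-9 - 8)) = 1/(-8*(-17)) = 1/136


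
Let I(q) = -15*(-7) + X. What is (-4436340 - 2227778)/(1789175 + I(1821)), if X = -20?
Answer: -3332059/894630 ≈ -3.7245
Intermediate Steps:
I(q) = 85 (I(q) = -15*(-7) - 20 = 105 - 20 = 85)
(-4436340 - 2227778)/(1789175 + I(1821)) = (-4436340 - 2227778)/(1789175 + 85) = -6664118/1789260 = -6664118*1/1789260 = -3332059/894630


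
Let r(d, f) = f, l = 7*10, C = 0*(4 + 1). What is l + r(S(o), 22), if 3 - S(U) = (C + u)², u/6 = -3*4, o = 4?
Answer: 92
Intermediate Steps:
C = 0 (C = 0*5 = 0)
l = 70
u = -72 (u = 6*(-3*4) = 6*(-12) = -72)
S(U) = -5181 (S(U) = 3 - (0 - 72)² = 3 - 1*(-72)² = 3 - 1*5184 = 3 - 5184 = -5181)
l + r(S(o), 22) = 70 + 22 = 92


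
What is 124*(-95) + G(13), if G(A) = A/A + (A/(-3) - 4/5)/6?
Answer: -1060187/90 ≈ -11780.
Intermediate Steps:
G(A) = 13/15 - A/18 (G(A) = 1 + (A*(-⅓) - 4*⅕)*(⅙) = 1 + (-A/3 - ⅘)*(⅙) = 1 + (-⅘ - A/3)*(⅙) = 1 + (-2/15 - A/18) = 13/15 - A/18)
124*(-95) + G(13) = 124*(-95) + (13/15 - 1/18*13) = -11780 + (13/15 - 13/18) = -11780 + 13/90 = -1060187/90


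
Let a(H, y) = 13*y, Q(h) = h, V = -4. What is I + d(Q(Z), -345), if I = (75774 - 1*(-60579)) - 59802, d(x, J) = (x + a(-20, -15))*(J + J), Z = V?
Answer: 213861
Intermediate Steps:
Z = -4
d(x, J) = 2*J*(-195 + x) (d(x, J) = (x + 13*(-15))*(J + J) = (x - 195)*(2*J) = (-195 + x)*(2*J) = 2*J*(-195 + x))
I = 76551 (I = (75774 + 60579) - 59802 = 136353 - 59802 = 76551)
I + d(Q(Z), -345) = 76551 + 2*(-345)*(-195 - 4) = 76551 + 2*(-345)*(-199) = 76551 + 137310 = 213861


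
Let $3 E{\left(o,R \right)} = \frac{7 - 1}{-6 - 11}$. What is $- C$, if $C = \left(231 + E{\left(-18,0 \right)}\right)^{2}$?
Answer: $- \frac{15405625}{289} \approx -53307.0$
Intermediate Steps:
$E{\left(o,R \right)} = - \frac{2}{17}$ ($E{\left(o,R \right)} = \frac{\left(7 - 1\right) \frac{1}{-6 - 11}}{3} = \frac{6 \frac{1}{-17}}{3} = \frac{6 \left(- \frac{1}{17}\right)}{3} = \frac{1}{3} \left(- \frac{6}{17}\right) = - \frac{2}{17}$)
$C = \frac{15405625}{289}$ ($C = \left(231 - \frac{2}{17}\right)^{2} = \left(\frac{3925}{17}\right)^{2} = \frac{15405625}{289} \approx 53307.0$)
$- C = \left(-1\right) \frac{15405625}{289} = - \frac{15405625}{289}$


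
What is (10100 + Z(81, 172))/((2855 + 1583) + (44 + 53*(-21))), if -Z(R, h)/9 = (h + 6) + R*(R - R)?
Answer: 8498/3369 ≈ 2.5224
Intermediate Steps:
Z(R, h) = -54 - 9*h (Z(R, h) = -9*((h + 6) + R*(R - R)) = -9*((6 + h) + R*0) = -9*((6 + h) + 0) = -9*(6 + h) = -54 - 9*h)
(10100 + Z(81, 172))/((2855 + 1583) + (44 + 53*(-21))) = (10100 + (-54 - 9*172))/((2855 + 1583) + (44 + 53*(-21))) = (10100 + (-54 - 1548))/(4438 + (44 - 1113)) = (10100 - 1602)/(4438 - 1069) = 8498/3369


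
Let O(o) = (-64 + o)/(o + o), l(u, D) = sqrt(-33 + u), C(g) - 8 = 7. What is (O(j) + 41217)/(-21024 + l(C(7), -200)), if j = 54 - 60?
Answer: -144444808/73668099 - 247337*I*sqrt(2)/884017188 ≈ -1.9608 - 0.00039568*I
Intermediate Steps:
C(g) = 15 (C(g) = 8 + 7 = 15)
j = -6
O(o) = (-64 + o)/(2*o) (O(o) = (-64 + o)/((2*o)) = (-64 + o)*(1/(2*o)) = (-64 + o)/(2*o))
(O(j) + 41217)/(-21024 + l(C(7), -200)) = ((1/2)*(-64 - 6)/(-6) + 41217)/(-21024 + sqrt(-33 + 15)) = ((1/2)*(-1/6)*(-70) + 41217)/(-21024 + sqrt(-18)) = (35/6 + 41217)/(-21024 + 3*I*sqrt(2)) = 247337/(6*(-21024 + 3*I*sqrt(2)))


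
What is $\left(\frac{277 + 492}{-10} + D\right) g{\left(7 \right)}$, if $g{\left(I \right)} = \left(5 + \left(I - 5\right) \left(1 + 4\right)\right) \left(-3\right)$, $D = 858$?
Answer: $- \frac{70299}{2} \approx -35150.0$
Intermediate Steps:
$g{\left(I \right)} = 60 - 15 I$ ($g{\left(I \right)} = \left(5 + \left(-5 + I\right) 5\right) \left(-3\right) = \left(5 + \left(-25 + 5 I\right)\right) \left(-3\right) = \left(-20 + 5 I\right) \left(-3\right) = 60 - 15 I$)
$\left(\frac{277 + 492}{-10} + D\right) g{\left(7 \right)} = \left(\frac{277 + 492}{-10} + 858\right) \left(60 - 105\right) = \left(769 \left(- \frac{1}{10}\right) + 858\right) \left(60 - 105\right) = \left(- \frac{769}{10} + 858\right) \left(-45\right) = \frac{7811}{10} \left(-45\right) = - \frac{70299}{2}$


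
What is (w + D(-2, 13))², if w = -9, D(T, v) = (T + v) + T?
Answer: 0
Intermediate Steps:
D(T, v) = v + 2*T
(w + D(-2, 13))² = (-9 + (13 + 2*(-2)))² = (-9 + (13 - 4))² = (-9 + 9)² = 0² = 0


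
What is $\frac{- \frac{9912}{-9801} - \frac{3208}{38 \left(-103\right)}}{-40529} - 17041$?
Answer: $- \frac{4415713888266787}{259122931551} \approx -17041.0$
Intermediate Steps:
$\frac{- \frac{9912}{-9801} - \frac{3208}{38 \left(-103\right)}}{-40529} - 17041 = \left(\left(-9912\right) \left(- \frac{1}{9801}\right) - \frac{3208}{-3914}\right) \left(- \frac{1}{40529}\right) - 17041 = \left(\frac{3304}{3267} - - \frac{1604}{1957}\right) \left(- \frac{1}{40529}\right) - 17041 = \left(\frac{3304}{3267} + \frac{1604}{1957}\right) \left(- \frac{1}{40529}\right) - 17041 = \frac{11706196}{6393519} \left(- \frac{1}{40529}\right) - 17041 = - \frac{11706196}{259122931551} - 17041 = - \frac{4415713888266787}{259122931551}$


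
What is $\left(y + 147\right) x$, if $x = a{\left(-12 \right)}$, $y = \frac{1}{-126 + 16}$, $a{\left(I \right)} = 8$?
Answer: $\frac{64676}{55} \approx 1175.9$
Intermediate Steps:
$y = - \frac{1}{110}$ ($y = \frac{1}{-110} = - \frac{1}{110} \approx -0.0090909$)
$x = 8$
$\left(y + 147\right) x = \left(- \frac{1}{110} + 147\right) 8 = \frac{16169}{110} \cdot 8 = \frac{64676}{55}$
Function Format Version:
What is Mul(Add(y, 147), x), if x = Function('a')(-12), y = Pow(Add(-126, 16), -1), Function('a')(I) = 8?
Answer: Rational(64676, 55) ≈ 1175.9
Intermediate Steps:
y = Rational(-1, 110) (y = Pow(-110, -1) = Rational(-1, 110) ≈ -0.0090909)
x = 8
Mul(Add(y, 147), x) = Mul(Add(Rational(-1, 110), 147), 8) = Mul(Rational(16169, 110), 8) = Rational(64676, 55)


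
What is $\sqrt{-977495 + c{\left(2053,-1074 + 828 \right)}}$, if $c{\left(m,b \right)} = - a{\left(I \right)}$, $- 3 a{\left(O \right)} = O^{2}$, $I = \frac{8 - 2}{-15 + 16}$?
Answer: $i \sqrt{977483} \approx 988.68 i$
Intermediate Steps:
$I = 6$ ($I = \frac{6}{1} = 6 \cdot 1 = 6$)
$a{\left(O \right)} = - \frac{O^{2}}{3}$
$c{\left(m,b \right)} = 12$ ($c{\left(m,b \right)} = - \frac{\left(-1\right) 6^{2}}{3} = - \frac{\left(-1\right) 36}{3} = \left(-1\right) \left(-12\right) = 12$)
$\sqrt{-977495 + c{\left(2053,-1074 + 828 \right)}} = \sqrt{-977495 + 12} = \sqrt{-977483} = i \sqrt{977483}$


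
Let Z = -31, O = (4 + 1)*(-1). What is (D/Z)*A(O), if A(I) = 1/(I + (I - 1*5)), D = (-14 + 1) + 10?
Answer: -1/155 ≈ -0.0064516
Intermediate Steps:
O = -5 (O = 5*(-1) = -5)
D = -3 (D = -13 + 10 = -3)
A(I) = 1/(-5 + 2*I) (A(I) = 1/(I + (I - 5)) = 1/(I + (-5 + I)) = 1/(-5 + 2*I))
(D/Z)*A(O) = (-3/(-31))/(-5 + 2*(-5)) = (-1/31*(-3))/(-5 - 10) = (3/31)/(-15) = (3/31)*(-1/15) = -1/155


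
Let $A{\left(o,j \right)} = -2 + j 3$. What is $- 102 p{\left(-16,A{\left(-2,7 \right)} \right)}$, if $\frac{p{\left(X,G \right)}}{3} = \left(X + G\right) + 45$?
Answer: $-14688$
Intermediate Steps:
$A{\left(o,j \right)} = -2 + 3 j$
$p{\left(X,G \right)} = 135 + 3 G + 3 X$ ($p{\left(X,G \right)} = 3 \left(\left(X + G\right) + 45\right) = 3 \left(\left(G + X\right) + 45\right) = 3 \left(45 + G + X\right) = 135 + 3 G + 3 X$)
$- 102 p{\left(-16,A{\left(-2,7 \right)} \right)} = - 102 \left(135 + 3 \left(-2 + 3 \cdot 7\right) + 3 \left(-16\right)\right) = - 102 \left(135 + 3 \left(-2 + 21\right) - 48\right) = - 102 \left(135 + 3 \cdot 19 - 48\right) = - 102 \left(135 + 57 - 48\right) = \left(-102\right) 144 = -14688$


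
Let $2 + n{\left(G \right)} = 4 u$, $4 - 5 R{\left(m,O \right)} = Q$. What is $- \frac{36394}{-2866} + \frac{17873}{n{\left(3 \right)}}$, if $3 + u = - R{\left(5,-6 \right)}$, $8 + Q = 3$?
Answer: $- \frac{126131163}{151898} \approx -830.37$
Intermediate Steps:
$Q = -5$ ($Q = -8 + 3 = -5$)
$R{\left(m,O \right)} = \frac{9}{5}$ ($R{\left(m,O \right)} = \frac{4}{5} - -1 = \frac{4}{5} + 1 = \frac{9}{5}$)
$u = - \frac{24}{5}$ ($u = -3 - \frac{9}{5} = - \frac{24}{5} \approx -4.8$)
$n{\left(G \right)} = - \frac{106}{5}$ ($n{\left(G \right)} = -2 + 4 \left(- \frac{24}{5}\right) = -2 - \frac{96}{5} = - \frac{106}{5}$)
$- \frac{36394}{-2866} + \frac{17873}{n{\left(3 \right)}} = - \frac{36394}{-2866} + \frac{17873}{- \frac{106}{5}} = \left(-36394\right) \left(- \frac{1}{2866}\right) + 17873 \left(- \frac{5}{106}\right) = \frac{18197}{1433} - \frac{89365}{106} = - \frac{126131163}{151898}$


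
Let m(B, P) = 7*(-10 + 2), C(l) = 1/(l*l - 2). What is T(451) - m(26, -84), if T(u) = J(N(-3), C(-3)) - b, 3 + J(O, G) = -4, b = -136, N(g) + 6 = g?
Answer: 185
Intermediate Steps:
N(g) = -6 + g
C(l) = 1/(-2 + l²) (C(l) = 1/(l² - 2) = 1/(-2 + l²))
J(O, G) = -7 (J(O, G) = -3 - 4 = -7)
m(B, P) = -56 (m(B, P) = 7*(-8) = -56)
T(u) = 129 (T(u) = -7 - 1*(-136) = -7 + 136 = 129)
T(451) - m(26, -84) = 129 - 1*(-56) = 129 + 56 = 185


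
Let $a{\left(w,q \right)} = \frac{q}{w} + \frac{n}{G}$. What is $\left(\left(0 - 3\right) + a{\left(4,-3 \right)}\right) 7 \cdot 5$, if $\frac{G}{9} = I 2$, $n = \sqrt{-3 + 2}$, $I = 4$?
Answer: $- \frac{525}{4} + \frac{35 i}{72} \approx -131.25 + 0.48611 i$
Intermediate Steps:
$n = i$ ($n = \sqrt{-1} = i \approx 1.0 i$)
$G = 72$ ($G = 9 \cdot 4 \cdot 2 = 9 \cdot 8 = 72$)
$a{\left(w,q \right)} = \frac{i}{72} + \frac{q}{w}$ ($a{\left(w,q \right)} = \frac{q}{w} + \frac{i}{72} = \frac{i}{72} + \frac{q}{w}$)
$\left(\left(0 - 3\right) + a{\left(4,-3 \right)}\right) 7 \cdot 5 = \left(\left(0 - 3\right) + \left(\frac{i}{72} - \frac{3}{4}\right)\right) 7 \cdot 5 = \left(-3 - \left(\frac{3}{4} - \frac{i}{72}\right)\right) 7 \cdot 5 = \left(- \frac{15}{4} + \frac{i}{72}\right) 7 \cdot 5 = \left(- \frac{105}{4} + \frac{7 i}{72}\right) 5 = - \frac{525}{4} + \frac{35 i}{72}$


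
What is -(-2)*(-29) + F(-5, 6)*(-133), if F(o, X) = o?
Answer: 607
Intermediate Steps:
-(-2)*(-29) + F(-5, 6)*(-133) = -(-2)*(-29) - 5*(-133) = -2*29 + 665 = -58 + 665 = 607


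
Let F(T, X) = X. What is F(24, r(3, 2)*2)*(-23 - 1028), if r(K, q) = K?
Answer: -6306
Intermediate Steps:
F(24, r(3, 2)*2)*(-23 - 1028) = (3*2)*(-23 - 1028) = 6*(-1051) = -6306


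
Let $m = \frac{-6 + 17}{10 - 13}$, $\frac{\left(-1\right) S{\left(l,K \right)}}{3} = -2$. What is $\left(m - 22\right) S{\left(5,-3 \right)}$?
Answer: $-154$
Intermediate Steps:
$S{\left(l,K \right)} = 6$ ($S{\left(l,K \right)} = \left(-3\right) \left(-2\right) = 6$)
$m = - \frac{11}{3}$ ($m = \frac{11}{-3} = 11 \left(- \frac{1}{3}\right) = - \frac{11}{3} \approx -3.6667$)
$\left(m - 22\right) S{\left(5,-3 \right)} = \left(- \frac{11}{3} - 22\right) 6 = \left(- \frac{77}{3}\right) 6 = -154$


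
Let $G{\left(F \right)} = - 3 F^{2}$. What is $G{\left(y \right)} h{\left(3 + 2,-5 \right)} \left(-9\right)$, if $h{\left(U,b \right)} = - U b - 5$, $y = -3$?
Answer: $4860$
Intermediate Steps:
$h{\left(U,b \right)} = -5 - U b$ ($h{\left(U,b \right)} = - U b - 5 = -5 - U b$)
$G{\left(y \right)} h{\left(3 + 2,-5 \right)} \left(-9\right) = - 3 \left(-3\right)^{2} \left(-5 - \left(3 + 2\right) \left(-5\right)\right) \left(-9\right) = \left(-3\right) 9 \left(-5 - 5 \left(-5\right)\right) \left(-9\right) = - 27 \left(-5 + 25\right) \left(-9\right) = \left(-27\right) 20 \left(-9\right) = \left(-540\right) \left(-9\right) = 4860$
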